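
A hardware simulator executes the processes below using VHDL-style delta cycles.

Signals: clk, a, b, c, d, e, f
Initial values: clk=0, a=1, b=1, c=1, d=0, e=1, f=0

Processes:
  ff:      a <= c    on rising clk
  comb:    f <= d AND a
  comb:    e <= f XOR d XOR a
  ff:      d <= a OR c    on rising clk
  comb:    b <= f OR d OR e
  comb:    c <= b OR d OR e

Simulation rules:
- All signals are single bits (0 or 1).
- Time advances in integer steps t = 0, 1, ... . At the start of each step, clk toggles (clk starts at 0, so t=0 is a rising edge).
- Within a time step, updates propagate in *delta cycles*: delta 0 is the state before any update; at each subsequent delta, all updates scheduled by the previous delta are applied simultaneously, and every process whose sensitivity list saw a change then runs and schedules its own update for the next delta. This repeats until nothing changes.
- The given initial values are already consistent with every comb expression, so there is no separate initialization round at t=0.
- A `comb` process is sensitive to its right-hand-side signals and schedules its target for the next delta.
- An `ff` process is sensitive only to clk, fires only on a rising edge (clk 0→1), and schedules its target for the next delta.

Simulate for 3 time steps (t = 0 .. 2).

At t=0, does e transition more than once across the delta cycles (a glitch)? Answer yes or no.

yes

t=0 Δ0: b=1 d=0 a=1 e=1 c=1 clk=0 f=0
  Δ1: clk:0→1
  Δ2: d:0→1
  Δ3: e:1→0, f:0→1
  Δ4: e:0→1
  (4Δ to stable)
t=1 Δ0: b=1 d=1 a=1 e=1 c=1 clk=1 f=1
  Δ1: clk:1→0
  (1Δ to stable)
t=2 Δ0: b=1 d=1 a=1 e=1 c=1 clk=0 f=1
  Δ1: clk:0→1
  (1Δ to stable)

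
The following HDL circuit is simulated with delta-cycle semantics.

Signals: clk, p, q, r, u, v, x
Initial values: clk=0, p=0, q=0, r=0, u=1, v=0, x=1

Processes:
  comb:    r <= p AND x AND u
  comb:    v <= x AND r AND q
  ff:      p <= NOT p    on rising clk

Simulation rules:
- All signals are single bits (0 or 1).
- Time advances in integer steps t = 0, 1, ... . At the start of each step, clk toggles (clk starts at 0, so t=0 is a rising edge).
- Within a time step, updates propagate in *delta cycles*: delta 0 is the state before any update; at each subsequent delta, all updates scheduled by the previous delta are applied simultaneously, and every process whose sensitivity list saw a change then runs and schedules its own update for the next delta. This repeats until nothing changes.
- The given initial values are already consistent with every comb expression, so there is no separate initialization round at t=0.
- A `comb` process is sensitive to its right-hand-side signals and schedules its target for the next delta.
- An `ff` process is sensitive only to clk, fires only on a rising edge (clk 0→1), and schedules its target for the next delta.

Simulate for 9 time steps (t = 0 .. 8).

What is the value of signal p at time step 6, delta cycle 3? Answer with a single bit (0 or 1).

t0.Δ0 v=0 clk=0 x=1 p=0 q=0 u=1 r=0
t0.Δ1 v=0 clk=1 x=1 p=0 q=0 u=1 r=0
t0.Δ2 v=0 clk=1 x=1 p=1 q=0 u=1 r=0
t0.Δ3 v=0 clk=1 x=1 p=1 q=0 u=1 r=1
t1.Δ0 v=0 clk=1 x=1 p=1 q=0 u=1 r=1
t1.Δ1 v=0 clk=0 x=1 p=1 q=0 u=1 r=1
t2.Δ0 v=0 clk=0 x=1 p=1 q=0 u=1 r=1
t2.Δ1 v=0 clk=1 x=1 p=1 q=0 u=1 r=1
t2.Δ2 v=0 clk=1 x=1 p=0 q=0 u=1 r=1
t2.Δ3 v=0 clk=1 x=1 p=0 q=0 u=1 r=0
t3.Δ0 v=0 clk=1 x=1 p=0 q=0 u=1 r=0
t3.Δ1 v=0 clk=0 x=1 p=0 q=0 u=1 r=0
t4.Δ0 v=0 clk=0 x=1 p=0 q=0 u=1 r=0
t4.Δ1 v=0 clk=1 x=1 p=0 q=0 u=1 r=0
t4.Δ2 v=0 clk=1 x=1 p=1 q=0 u=1 r=0
t4.Δ3 v=0 clk=1 x=1 p=1 q=0 u=1 r=1
t5.Δ0 v=0 clk=1 x=1 p=1 q=0 u=1 r=1
t5.Δ1 v=0 clk=0 x=1 p=1 q=0 u=1 r=1
t6.Δ0 v=0 clk=0 x=1 p=1 q=0 u=1 r=1
t6.Δ1 v=0 clk=1 x=1 p=1 q=0 u=1 r=1
t6.Δ2 v=0 clk=1 x=1 p=0 q=0 u=1 r=1
t6.Δ3 v=0 clk=1 x=1 p=0 q=0 u=1 r=0
t7.Δ0 v=0 clk=1 x=1 p=0 q=0 u=1 r=0
t7.Δ1 v=0 clk=0 x=1 p=0 q=0 u=1 r=0
t8.Δ0 v=0 clk=0 x=1 p=0 q=0 u=1 r=0
t8.Δ1 v=0 clk=1 x=1 p=0 q=0 u=1 r=0
t8.Δ2 v=0 clk=1 x=1 p=1 q=0 u=1 r=0
t8.Δ3 v=0 clk=1 x=1 p=1 q=0 u=1 r=1

0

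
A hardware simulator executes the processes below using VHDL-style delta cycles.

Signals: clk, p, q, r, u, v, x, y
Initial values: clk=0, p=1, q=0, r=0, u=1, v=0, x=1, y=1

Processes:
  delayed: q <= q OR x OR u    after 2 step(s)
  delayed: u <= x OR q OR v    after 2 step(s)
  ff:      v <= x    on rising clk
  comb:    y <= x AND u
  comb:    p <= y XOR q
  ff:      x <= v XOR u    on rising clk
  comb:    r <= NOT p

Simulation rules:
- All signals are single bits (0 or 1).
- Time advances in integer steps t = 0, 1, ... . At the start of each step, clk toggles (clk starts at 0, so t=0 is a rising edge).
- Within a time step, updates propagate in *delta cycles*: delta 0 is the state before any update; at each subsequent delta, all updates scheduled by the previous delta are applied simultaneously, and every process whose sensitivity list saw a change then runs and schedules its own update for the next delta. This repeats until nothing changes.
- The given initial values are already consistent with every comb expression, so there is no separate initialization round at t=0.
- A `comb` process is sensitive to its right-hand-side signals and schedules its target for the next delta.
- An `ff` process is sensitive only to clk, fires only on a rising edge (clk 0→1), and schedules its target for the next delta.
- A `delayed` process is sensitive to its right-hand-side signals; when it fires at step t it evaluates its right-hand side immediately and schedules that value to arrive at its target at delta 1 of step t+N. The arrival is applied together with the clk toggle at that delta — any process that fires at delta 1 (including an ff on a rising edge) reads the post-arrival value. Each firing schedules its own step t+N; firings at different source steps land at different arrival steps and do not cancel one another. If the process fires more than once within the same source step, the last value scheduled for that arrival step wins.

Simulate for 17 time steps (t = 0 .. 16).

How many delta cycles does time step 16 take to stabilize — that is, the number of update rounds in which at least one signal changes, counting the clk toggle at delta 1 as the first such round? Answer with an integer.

[bits: clk,q,r,y,u,p,v,x]
t=0: Δ0=00011101 Δ1=10011101 Δ2=10011111 | 2Δ
t=1: Δ0=10011111 Δ1=00011111 | 1Δ
t=2: Δ0=00011111 Δ1=10011111 Δ2=10011110 Δ3=10001110 Δ4=10001010 Δ5=10101010 | 5Δ
t=3: Δ0=10101010 Δ1=00101010 | 1Δ
t=4: Δ0=00101010 Δ1=11101010 Δ2=11101100 Δ3=11001100 | 3Δ
t=5: Δ0=11001100 Δ1=01001100 | 1Δ
t=6: Δ0=01001100 Δ1=11001100 Δ2=11001101 Δ3=11011101 Δ4=11011001 Δ5=11111001 | 5Δ
t=7: Δ0=11111001 Δ1=01111001 | 1Δ
t=8: Δ0=01111001 Δ1=11111001 Δ2=11111011 | 2Δ
t=9: Δ0=11111011 Δ1=01111011 | 1Δ
t=10: Δ0=01111011 Δ1=11111011 Δ2=11111010 Δ3=11101010 Δ4=11101110 Δ5=11001110 | 5Δ
t=11: Δ0=11001110 Δ1=01001110 | 1Δ
t=12: Δ0=01001110 Δ1=11001110 Δ2=11001100 | 2Δ
t=13: Δ0=11001100 Δ1=01001100 | 1Δ
t=14: Δ0=01001100 Δ1=11001100 Δ2=11001101 Δ3=11011101 Δ4=11011001 Δ5=11111001 | 5Δ
t=15: Δ0=11111001 Δ1=01111001 | 1Δ
t=16: Δ0=01111001 Δ1=11111001 Δ2=11111011 | 2Δ

2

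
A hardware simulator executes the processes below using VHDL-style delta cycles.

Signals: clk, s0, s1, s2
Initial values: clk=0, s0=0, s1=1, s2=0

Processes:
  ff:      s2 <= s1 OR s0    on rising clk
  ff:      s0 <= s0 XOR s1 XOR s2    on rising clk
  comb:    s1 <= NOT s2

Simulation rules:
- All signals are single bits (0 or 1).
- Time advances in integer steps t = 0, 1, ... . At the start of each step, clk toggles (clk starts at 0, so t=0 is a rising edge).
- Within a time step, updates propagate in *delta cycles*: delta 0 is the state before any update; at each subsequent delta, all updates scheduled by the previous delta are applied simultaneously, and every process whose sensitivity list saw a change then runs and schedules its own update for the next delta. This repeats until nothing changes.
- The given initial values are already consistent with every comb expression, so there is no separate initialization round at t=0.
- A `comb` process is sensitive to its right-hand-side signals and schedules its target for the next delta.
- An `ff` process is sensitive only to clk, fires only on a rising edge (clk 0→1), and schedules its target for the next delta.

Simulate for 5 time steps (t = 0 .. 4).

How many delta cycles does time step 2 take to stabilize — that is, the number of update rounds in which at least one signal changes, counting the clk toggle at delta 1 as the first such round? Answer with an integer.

t=0 Δ0: s1=1 clk=0 s0=0 s2=0
  Δ1: clk:0→1
  Δ2: s0:0→1, s2:0→1
  Δ3: s1:1→0
  (3Δ to stable)
t=1 Δ0: s1=0 clk=1 s0=1 s2=1
  Δ1: clk:1→0
  (1Δ to stable)
t=2 Δ0: s1=0 clk=0 s0=1 s2=1
  Δ1: clk:0→1
  Δ2: s0:1→0
  (2Δ to stable)
t=3 Δ0: s1=0 clk=1 s0=0 s2=1
  Δ1: clk:1→0
  (1Δ to stable)
t=4 Δ0: s1=0 clk=0 s0=0 s2=1
  Δ1: clk:0→1
  Δ2: s0:0→1, s2:1→0
  Δ3: s1:0→1
  (3Δ to stable)

2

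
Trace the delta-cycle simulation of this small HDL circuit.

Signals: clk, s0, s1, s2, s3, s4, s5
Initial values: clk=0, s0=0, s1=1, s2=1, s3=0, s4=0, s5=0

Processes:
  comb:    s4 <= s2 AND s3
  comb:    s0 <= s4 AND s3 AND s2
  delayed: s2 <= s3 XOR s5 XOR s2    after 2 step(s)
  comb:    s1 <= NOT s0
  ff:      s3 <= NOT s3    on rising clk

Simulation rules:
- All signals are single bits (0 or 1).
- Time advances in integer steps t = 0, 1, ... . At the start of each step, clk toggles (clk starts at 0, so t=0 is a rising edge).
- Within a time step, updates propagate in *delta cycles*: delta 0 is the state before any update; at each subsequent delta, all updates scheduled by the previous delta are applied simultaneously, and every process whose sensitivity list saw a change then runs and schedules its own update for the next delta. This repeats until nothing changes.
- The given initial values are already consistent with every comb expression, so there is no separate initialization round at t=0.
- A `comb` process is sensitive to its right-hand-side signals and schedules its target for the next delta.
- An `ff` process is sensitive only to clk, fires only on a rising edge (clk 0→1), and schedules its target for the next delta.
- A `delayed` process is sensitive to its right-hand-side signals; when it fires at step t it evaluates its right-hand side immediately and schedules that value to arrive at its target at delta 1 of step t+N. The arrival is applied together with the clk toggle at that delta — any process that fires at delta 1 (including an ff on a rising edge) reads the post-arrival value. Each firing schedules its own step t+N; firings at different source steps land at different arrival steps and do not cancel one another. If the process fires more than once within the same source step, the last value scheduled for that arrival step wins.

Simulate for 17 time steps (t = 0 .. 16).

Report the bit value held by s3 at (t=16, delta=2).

t=0 Δ0: s2=1 s3=0 s5=0 s0=0 s1=1 clk=0 s4=0
  Δ1: clk:0→1
  Δ2: s3:0→1
  Δ3: s4:0→1
  Δ4: s0:0→1
  Δ5: s1:1→0
  (5Δ to stable)
t=1 Δ0: s2=1 s3=1 s5=0 s0=1 s1=0 clk=1 s4=1
  Δ1: clk:1→0
  (1Δ to stable)
t=2 Δ0: s2=1 s3=1 s5=0 s0=1 s1=0 clk=0 s4=1
  Δ1: s2:1→0, clk:0→1
  Δ2: s3:1→0, s0:1→0, s4:1→0
  Δ3: s1:0→1
  (3Δ to stable)
t=3 Δ0: s2=0 s3=0 s5=0 s0=0 s1=1 clk=1 s4=0
  Δ1: clk:1→0
  (1Δ to stable)
t=4 Δ0: s2=0 s3=0 s5=0 s0=0 s1=1 clk=0 s4=0
  Δ1: clk:0→1
  Δ2: s3:0→1
  (2Δ to stable)
t=5 Δ0: s2=0 s3=1 s5=0 s0=0 s1=1 clk=1 s4=0
  Δ1: clk:1→0
  (1Δ to stable)
t=6 Δ0: s2=0 s3=1 s5=0 s0=0 s1=1 clk=0 s4=0
  Δ1: s2:0→1, clk:0→1
  Δ2: s3:1→0, s4:0→1
  Δ3: s4:1→0
  (3Δ to stable)
t=7 Δ0: s2=1 s3=0 s5=0 s0=0 s1=1 clk=1 s4=0
  Δ1: clk:1→0
  (1Δ to stable)
t=8 Δ0: s2=1 s3=0 s5=0 s0=0 s1=1 clk=0 s4=0
  Δ1: clk:0→1
  Δ2: s3:0→1
  Δ3: s4:0→1
  Δ4: s0:0→1
  Δ5: s1:1→0
  (5Δ to stable)
t=9 Δ0: s2=1 s3=1 s5=0 s0=1 s1=0 clk=1 s4=1
  Δ1: clk:1→0
  (1Δ to stable)
t=10 Δ0: s2=1 s3=1 s5=0 s0=1 s1=0 clk=0 s4=1
  Δ1: s2:1→0, clk:0→1
  Δ2: s3:1→0, s0:1→0, s4:1→0
  Δ3: s1:0→1
  (3Δ to stable)
t=11 Δ0: s2=0 s3=0 s5=0 s0=0 s1=1 clk=1 s4=0
  Δ1: clk:1→0
  (1Δ to stable)
t=12 Δ0: s2=0 s3=0 s5=0 s0=0 s1=1 clk=0 s4=0
  Δ1: clk:0→1
  Δ2: s3:0→1
  (2Δ to stable)
t=13 Δ0: s2=0 s3=1 s5=0 s0=0 s1=1 clk=1 s4=0
  Δ1: clk:1→0
  (1Δ to stable)
t=14 Δ0: s2=0 s3=1 s5=0 s0=0 s1=1 clk=0 s4=0
  Δ1: s2:0→1, clk:0→1
  Δ2: s3:1→0, s4:0→1
  Δ3: s4:1→0
  (3Δ to stable)
t=15 Δ0: s2=1 s3=0 s5=0 s0=0 s1=1 clk=1 s4=0
  Δ1: clk:1→0
  (1Δ to stable)
t=16 Δ0: s2=1 s3=0 s5=0 s0=0 s1=1 clk=0 s4=0
  Δ1: clk:0→1
  Δ2: s3:0→1
  Δ3: s4:0→1
  Δ4: s0:0→1
  Δ5: s1:1→0
  (5Δ to stable)

1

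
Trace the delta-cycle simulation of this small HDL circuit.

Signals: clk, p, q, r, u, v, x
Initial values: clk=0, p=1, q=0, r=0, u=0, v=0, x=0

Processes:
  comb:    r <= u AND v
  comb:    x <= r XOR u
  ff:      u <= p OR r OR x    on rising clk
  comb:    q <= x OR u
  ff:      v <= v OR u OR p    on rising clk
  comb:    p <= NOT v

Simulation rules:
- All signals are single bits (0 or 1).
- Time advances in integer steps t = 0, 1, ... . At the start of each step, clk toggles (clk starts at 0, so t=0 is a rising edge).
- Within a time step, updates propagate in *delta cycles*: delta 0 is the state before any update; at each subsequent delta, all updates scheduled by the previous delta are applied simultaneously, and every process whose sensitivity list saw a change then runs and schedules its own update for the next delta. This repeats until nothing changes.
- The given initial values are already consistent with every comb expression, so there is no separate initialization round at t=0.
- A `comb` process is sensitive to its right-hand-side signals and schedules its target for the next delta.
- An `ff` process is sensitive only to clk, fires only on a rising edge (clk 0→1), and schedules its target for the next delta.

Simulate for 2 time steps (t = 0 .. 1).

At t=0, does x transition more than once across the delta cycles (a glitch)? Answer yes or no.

t0.Δ0 v=0 p=1 x=0 r=0 u=0 q=0 clk=0
t0.Δ1 v=0 p=1 x=0 r=0 u=0 q=0 clk=1
t0.Δ2 v=1 p=1 x=0 r=0 u=1 q=0 clk=1
t0.Δ3 v=1 p=0 x=1 r=1 u=1 q=1 clk=1
t0.Δ4 v=1 p=0 x=0 r=1 u=1 q=1 clk=1
t1.Δ0 v=1 p=0 x=0 r=1 u=1 q=1 clk=1
t1.Δ1 v=1 p=0 x=0 r=1 u=1 q=1 clk=0

yes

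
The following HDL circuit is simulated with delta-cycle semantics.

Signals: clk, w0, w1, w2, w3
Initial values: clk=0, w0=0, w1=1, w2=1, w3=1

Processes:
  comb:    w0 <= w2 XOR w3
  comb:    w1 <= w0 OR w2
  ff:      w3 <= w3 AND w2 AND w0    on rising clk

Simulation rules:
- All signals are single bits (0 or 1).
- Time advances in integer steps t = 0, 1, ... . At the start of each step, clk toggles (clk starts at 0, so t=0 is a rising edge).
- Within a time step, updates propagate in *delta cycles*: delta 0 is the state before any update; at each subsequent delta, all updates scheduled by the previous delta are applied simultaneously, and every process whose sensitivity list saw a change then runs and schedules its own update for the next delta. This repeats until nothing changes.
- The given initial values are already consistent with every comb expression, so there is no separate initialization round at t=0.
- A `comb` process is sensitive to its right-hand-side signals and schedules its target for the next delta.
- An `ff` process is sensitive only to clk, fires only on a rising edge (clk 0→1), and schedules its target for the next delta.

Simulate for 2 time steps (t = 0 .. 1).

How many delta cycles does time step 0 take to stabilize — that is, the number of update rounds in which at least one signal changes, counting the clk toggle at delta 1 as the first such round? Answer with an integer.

3

t0.Δ0 w0=0 clk=0 w1=1 w3=1 w2=1
t0.Δ1 w0=0 clk=1 w1=1 w3=1 w2=1
t0.Δ2 w0=0 clk=1 w1=1 w3=0 w2=1
t0.Δ3 w0=1 clk=1 w1=1 w3=0 w2=1
t1.Δ0 w0=1 clk=1 w1=1 w3=0 w2=1
t1.Δ1 w0=1 clk=0 w1=1 w3=0 w2=1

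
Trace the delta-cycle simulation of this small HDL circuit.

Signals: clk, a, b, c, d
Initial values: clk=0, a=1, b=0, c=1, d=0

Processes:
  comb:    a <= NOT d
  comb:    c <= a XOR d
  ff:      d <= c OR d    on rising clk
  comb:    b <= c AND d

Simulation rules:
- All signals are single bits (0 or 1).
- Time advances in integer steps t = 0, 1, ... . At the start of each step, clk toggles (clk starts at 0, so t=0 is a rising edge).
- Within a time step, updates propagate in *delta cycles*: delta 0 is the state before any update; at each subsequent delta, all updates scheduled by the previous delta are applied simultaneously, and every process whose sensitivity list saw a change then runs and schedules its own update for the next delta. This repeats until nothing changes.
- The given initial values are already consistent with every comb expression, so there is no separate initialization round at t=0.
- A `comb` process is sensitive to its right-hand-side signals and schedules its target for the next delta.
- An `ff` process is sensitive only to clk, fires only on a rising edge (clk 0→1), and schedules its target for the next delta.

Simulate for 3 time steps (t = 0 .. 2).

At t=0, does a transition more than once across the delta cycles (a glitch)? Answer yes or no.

t0.Δ0 b=0 clk=0 a=1 c=1 d=0
t0.Δ1 b=0 clk=1 a=1 c=1 d=0
t0.Δ2 b=0 clk=1 a=1 c=1 d=1
t0.Δ3 b=1 clk=1 a=0 c=0 d=1
t0.Δ4 b=0 clk=1 a=0 c=1 d=1
t0.Δ5 b=1 clk=1 a=0 c=1 d=1
t1.Δ0 b=1 clk=1 a=0 c=1 d=1
t1.Δ1 b=1 clk=0 a=0 c=1 d=1
t2.Δ0 b=1 clk=0 a=0 c=1 d=1
t2.Δ1 b=1 clk=1 a=0 c=1 d=1

no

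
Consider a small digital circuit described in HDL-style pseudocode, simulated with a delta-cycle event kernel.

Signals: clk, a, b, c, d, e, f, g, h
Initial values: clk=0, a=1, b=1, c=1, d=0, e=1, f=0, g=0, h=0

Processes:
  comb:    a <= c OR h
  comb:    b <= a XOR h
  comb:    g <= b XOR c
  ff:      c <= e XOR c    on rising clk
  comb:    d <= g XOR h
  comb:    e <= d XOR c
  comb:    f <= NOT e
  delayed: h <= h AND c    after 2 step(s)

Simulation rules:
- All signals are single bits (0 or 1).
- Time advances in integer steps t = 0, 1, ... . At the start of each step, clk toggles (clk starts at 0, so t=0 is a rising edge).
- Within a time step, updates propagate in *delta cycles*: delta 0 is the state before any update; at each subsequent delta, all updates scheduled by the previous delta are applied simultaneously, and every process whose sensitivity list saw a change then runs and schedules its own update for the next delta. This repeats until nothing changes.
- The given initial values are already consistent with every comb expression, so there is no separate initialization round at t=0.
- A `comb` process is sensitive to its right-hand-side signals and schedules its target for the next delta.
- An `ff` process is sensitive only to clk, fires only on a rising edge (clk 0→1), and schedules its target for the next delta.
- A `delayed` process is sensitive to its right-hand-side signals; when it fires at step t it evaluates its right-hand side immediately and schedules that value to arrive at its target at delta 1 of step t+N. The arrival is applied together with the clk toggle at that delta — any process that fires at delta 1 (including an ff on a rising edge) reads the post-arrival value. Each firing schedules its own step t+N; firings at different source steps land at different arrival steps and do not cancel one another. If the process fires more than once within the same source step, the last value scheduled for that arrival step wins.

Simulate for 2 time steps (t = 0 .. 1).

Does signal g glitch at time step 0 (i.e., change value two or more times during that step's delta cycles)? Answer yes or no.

t0.Δ0 d=0 a=1 b=1 e=1 f=0 g=0 clk=0 c=1 h=0
t0.Δ1 d=0 a=1 b=1 e=1 f=0 g=0 clk=1 c=1 h=0
t0.Δ2 d=0 a=1 b=1 e=1 f=0 g=0 clk=1 c=0 h=0
t0.Δ3 d=0 a=0 b=1 e=0 f=0 g=1 clk=1 c=0 h=0
t0.Δ4 d=1 a=0 b=0 e=0 f=1 g=1 clk=1 c=0 h=0
t0.Δ5 d=1 a=0 b=0 e=1 f=1 g=0 clk=1 c=0 h=0
t0.Δ6 d=0 a=0 b=0 e=1 f=0 g=0 clk=1 c=0 h=0
t0.Δ7 d=0 a=0 b=0 e=0 f=0 g=0 clk=1 c=0 h=0
t0.Δ8 d=0 a=0 b=0 e=0 f=1 g=0 clk=1 c=0 h=0
t1.Δ0 d=0 a=0 b=0 e=0 f=1 g=0 clk=1 c=0 h=0
t1.Δ1 d=0 a=0 b=0 e=0 f=1 g=0 clk=0 c=0 h=0

yes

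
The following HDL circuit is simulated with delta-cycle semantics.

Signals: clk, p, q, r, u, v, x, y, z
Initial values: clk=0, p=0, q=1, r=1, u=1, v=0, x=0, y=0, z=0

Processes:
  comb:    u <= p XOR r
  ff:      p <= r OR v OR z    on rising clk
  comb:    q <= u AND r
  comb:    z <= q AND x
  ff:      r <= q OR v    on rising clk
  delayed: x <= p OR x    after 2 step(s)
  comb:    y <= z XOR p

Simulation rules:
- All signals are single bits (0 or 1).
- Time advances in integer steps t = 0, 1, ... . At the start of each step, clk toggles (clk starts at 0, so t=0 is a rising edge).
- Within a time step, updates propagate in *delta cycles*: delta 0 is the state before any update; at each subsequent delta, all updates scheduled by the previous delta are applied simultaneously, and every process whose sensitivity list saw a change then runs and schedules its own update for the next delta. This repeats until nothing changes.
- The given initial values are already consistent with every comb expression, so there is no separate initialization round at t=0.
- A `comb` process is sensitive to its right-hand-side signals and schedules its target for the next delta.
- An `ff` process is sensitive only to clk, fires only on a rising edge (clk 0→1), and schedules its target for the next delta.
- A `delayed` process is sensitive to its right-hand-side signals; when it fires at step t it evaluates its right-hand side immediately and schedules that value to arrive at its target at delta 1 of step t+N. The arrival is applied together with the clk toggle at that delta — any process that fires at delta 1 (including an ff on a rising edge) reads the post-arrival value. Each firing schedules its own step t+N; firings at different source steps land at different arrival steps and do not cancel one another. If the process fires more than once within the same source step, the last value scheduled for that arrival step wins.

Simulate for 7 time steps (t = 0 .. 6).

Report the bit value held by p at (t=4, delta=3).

[bits: clk,u,z,r,x,v,q,y,p]
t=0: Δ0=010100100 Δ1=110100100 Δ2=110100101 Δ3=100100111 Δ4=100100011 | 4Δ
t=1: Δ0=100100011 Δ1=000100011 | 1Δ
t=2: Δ0=000100011 Δ1=100110011 Δ2=100010011 Δ3=110010011 | 3Δ
t=3: Δ0=110010011 Δ1=010010011 | 1Δ
t=4: Δ0=010010011 Δ1=110010011 Δ2=110010010 Δ3=100010000 | 3Δ
t=5: Δ0=100010000 Δ1=000010000 | 1Δ
t=6: Δ0=000010000 Δ1=100010000 | 1Δ

0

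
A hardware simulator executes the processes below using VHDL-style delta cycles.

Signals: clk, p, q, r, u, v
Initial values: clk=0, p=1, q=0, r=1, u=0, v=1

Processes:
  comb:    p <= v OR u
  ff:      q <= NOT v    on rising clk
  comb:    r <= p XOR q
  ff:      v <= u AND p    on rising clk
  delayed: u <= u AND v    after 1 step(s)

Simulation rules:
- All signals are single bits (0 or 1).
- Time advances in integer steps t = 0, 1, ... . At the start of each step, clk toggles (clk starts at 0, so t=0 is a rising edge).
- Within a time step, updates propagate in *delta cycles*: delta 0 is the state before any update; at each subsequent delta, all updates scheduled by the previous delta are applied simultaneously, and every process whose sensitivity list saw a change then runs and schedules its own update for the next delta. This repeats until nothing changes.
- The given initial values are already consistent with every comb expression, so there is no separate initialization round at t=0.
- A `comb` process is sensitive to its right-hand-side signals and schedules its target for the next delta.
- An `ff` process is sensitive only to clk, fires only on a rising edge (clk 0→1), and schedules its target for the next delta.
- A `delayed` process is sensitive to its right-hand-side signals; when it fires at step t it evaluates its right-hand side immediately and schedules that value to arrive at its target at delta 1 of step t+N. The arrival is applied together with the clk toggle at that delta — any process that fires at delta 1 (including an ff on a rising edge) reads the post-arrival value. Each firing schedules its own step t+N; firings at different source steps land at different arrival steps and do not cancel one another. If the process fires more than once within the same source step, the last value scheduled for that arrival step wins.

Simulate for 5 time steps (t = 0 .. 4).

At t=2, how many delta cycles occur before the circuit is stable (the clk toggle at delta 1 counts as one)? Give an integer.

[bits: q,r,u,p,v,clk]
t=0: Δ0=010110 Δ1=010111 Δ2=010101 Δ3=010001 Δ4=000001 | 4Δ
t=1: Δ0=000001 Δ1=000000 | 1Δ
t=2: Δ0=000000 Δ1=000001 Δ2=100001 Δ3=110001 | 3Δ
t=3: Δ0=110001 Δ1=110000 | 1Δ
t=4: Δ0=110000 Δ1=110001 | 1Δ

3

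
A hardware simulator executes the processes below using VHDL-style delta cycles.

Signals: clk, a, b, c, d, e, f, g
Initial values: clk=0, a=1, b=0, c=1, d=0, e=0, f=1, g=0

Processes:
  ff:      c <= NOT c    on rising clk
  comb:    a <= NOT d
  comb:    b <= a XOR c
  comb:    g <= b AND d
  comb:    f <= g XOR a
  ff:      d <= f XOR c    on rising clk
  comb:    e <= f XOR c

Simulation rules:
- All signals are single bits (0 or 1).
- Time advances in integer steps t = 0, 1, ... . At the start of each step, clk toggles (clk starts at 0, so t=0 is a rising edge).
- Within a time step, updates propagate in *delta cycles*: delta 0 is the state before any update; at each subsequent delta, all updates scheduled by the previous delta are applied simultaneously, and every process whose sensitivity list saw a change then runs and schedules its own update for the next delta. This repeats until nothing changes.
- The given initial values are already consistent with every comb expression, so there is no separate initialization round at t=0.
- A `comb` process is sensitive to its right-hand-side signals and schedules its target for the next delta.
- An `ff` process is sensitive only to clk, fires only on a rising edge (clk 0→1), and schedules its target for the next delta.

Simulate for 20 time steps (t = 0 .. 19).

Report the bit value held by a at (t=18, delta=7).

t=0 Δ0: c=1 clk=0 e=0 f=1 a=1 g=0 d=0 b=0
  Δ1: clk:0→1
  Δ2: c:1→0
  Δ3: e:0→1, b:0→1
  (3Δ to stable)
t=1 Δ0: c=0 clk=1 e=1 f=1 a=1 g=0 d=0 b=1
  Δ1: clk:1→0
  (1Δ to stable)
t=2 Δ0: c=0 clk=0 e=1 f=1 a=1 g=0 d=0 b=1
  Δ1: clk:0→1
  Δ2: c:0→1, d:0→1
  Δ3: e:1→0, a:1→0, g:0→1, b:1→0
  Δ4: g:1→0, b:0→1
  Δ5: f:1→0, g:0→1
  Δ6: e:0→1, f:0→1
  Δ7: e:1→0
  (7Δ to stable)
t=3 Δ0: c=1 clk=1 e=0 f=1 a=0 g=1 d=1 b=1
  Δ1: clk:1→0
  (1Δ to stable)
t=4 Δ0: c=1 clk=0 e=0 f=1 a=0 g=1 d=1 b=1
  Δ1: clk:0→1
  Δ2: c:1→0, d:1→0
  Δ3: e:0→1, a:0→1, g:1→0, b:1→0
  Δ4: b:0→1
  (4Δ to stable)
t=5 Δ0: c=0 clk=1 e=1 f=1 a=1 g=0 d=0 b=1
  Δ1: clk:1→0
  (1Δ to stable)
t=6 Δ0: c=0 clk=0 e=1 f=1 a=1 g=0 d=0 b=1
  Δ1: clk:0→1
  Δ2: c:0→1, d:0→1
  Δ3: e:1→0, a:1→0, g:0→1, b:1→0
  Δ4: g:1→0, b:0→1
  Δ5: f:1→0, g:0→1
  Δ6: e:0→1, f:0→1
  Δ7: e:1→0
  (7Δ to stable)
t=7 Δ0: c=1 clk=1 e=0 f=1 a=0 g=1 d=1 b=1
  Δ1: clk:1→0
  (1Δ to stable)
t=8 Δ0: c=1 clk=0 e=0 f=1 a=0 g=1 d=1 b=1
  Δ1: clk:0→1
  Δ2: c:1→0, d:1→0
  Δ3: e:0→1, a:0→1, g:1→0, b:1→0
  Δ4: b:0→1
  (4Δ to stable)
t=9 Δ0: c=0 clk=1 e=1 f=1 a=1 g=0 d=0 b=1
  Δ1: clk:1→0
  (1Δ to stable)
t=10 Δ0: c=0 clk=0 e=1 f=1 a=1 g=0 d=0 b=1
  Δ1: clk:0→1
  Δ2: c:0→1, d:0→1
  Δ3: e:1→0, a:1→0, g:0→1, b:1→0
  Δ4: g:1→0, b:0→1
  Δ5: f:1→0, g:0→1
  Δ6: e:0→1, f:0→1
  Δ7: e:1→0
  (7Δ to stable)
t=11 Δ0: c=1 clk=1 e=0 f=1 a=0 g=1 d=1 b=1
  Δ1: clk:1→0
  (1Δ to stable)
t=12 Δ0: c=1 clk=0 e=0 f=1 a=0 g=1 d=1 b=1
  Δ1: clk:0→1
  Δ2: c:1→0, d:1→0
  Δ3: e:0→1, a:0→1, g:1→0, b:1→0
  Δ4: b:0→1
  (4Δ to stable)
t=13 Δ0: c=0 clk=1 e=1 f=1 a=1 g=0 d=0 b=1
  Δ1: clk:1→0
  (1Δ to stable)
t=14 Δ0: c=0 clk=0 e=1 f=1 a=1 g=0 d=0 b=1
  Δ1: clk:0→1
  Δ2: c:0→1, d:0→1
  Δ3: e:1→0, a:1→0, g:0→1, b:1→0
  Δ4: g:1→0, b:0→1
  Δ5: f:1→0, g:0→1
  Δ6: e:0→1, f:0→1
  Δ7: e:1→0
  (7Δ to stable)
t=15 Δ0: c=1 clk=1 e=0 f=1 a=0 g=1 d=1 b=1
  Δ1: clk:1→0
  (1Δ to stable)
t=16 Δ0: c=1 clk=0 e=0 f=1 a=0 g=1 d=1 b=1
  Δ1: clk:0→1
  Δ2: c:1→0, d:1→0
  Δ3: e:0→1, a:0→1, g:1→0, b:1→0
  Δ4: b:0→1
  (4Δ to stable)
t=17 Δ0: c=0 clk=1 e=1 f=1 a=1 g=0 d=0 b=1
  Δ1: clk:1→0
  (1Δ to stable)
t=18 Δ0: c=0 clk=0 e=1 f=1 a=1 g=0 d=0 b=1
  Δ1: clk:0→1
  Δ2: c:0→1, d:0→1
  Δ3: e:1→0, a:1→0, g:0→1, b:1→0
  Δ4: g:1→0, b:0→1
  Δ5: f:1→0, g:0→1
  Δ6: e:0→1, f:0→1
  Δ7: e:1→0
  (7Δ to stable)
t=19 Δ0: c=1 clk=1 e=0 f=1 a=0 g=1 d=1 b=1
  Δ1: clk:1→0
  (1Δ to stable)

0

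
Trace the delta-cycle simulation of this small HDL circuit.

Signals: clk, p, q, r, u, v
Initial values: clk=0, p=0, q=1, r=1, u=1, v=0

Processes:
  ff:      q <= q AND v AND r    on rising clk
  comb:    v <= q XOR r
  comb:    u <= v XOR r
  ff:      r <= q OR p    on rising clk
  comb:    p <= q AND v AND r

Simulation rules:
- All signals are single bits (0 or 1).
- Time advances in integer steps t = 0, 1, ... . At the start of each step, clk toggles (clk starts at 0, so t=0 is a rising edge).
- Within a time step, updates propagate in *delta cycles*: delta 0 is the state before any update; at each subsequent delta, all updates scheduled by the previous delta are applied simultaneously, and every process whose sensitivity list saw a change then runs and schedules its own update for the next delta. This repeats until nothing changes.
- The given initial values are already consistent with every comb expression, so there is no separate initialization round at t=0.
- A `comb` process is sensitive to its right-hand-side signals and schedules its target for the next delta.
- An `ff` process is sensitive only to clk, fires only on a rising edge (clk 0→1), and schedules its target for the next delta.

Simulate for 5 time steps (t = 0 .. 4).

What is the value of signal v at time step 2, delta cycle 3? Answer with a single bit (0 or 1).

0

[bits: p,v,clk,u,q,r]
t=0: Δ0=000111 Δ1=001111 Δ2=001101 Δ3=011101 Δ4=011001 | 4Δ
t=1: Δ0=011001 Δ1=010001 | 1Δ
t=2: Δ0=010001 Δ1=011001 Δ2=011000 Δ3=001100 Δ4=001000 | 4Δ
t=3: Δ0=001000 Δ1=000000 | 1Δ
t=4: Δ0=000000 Δ1=001000 | 1Δ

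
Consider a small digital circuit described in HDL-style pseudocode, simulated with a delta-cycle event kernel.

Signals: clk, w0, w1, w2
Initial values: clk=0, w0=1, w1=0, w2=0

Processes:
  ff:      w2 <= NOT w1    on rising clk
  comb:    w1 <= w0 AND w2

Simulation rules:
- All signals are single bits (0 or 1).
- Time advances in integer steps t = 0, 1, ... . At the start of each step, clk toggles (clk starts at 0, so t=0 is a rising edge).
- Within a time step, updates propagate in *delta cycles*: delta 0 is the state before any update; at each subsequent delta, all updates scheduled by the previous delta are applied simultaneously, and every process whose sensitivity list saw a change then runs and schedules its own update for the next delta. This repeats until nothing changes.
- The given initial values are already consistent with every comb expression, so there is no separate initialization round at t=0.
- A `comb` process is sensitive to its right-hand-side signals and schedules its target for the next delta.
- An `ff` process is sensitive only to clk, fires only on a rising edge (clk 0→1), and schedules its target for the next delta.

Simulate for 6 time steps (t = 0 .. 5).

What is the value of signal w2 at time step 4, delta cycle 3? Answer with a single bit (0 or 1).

t=0 Δ0: w0=1 w1=0 clk=0 w2=0
  Δ1: clk:0→1
  Δ2: w2:0→1
  Δ3: w1:0→1
  (3Δ to stable)
t=1 Δ0: w0=1 w1=1 clk=1 w2=1
  Δ1: clk:1→0
  (1Δ to stable)
t=2 Δ0: w0=1 w1=1 clk=0 w2=1
  Δ1: clk:0→1
  Δ2: w2:1→0
  Δ3: w1:1→0
  (3Δ to stable)
t=3 Δ0: w0=1 w1=0 clk=1 w2=0
  Δ1: clk:1→0
  (1Δ to stable)
t=4 Δ0: w0=1 w1=0 clk=0 w2=0
  Δ1: clk:0→1
  Δ2: w2:0→1
  Δ3: w1:0→1
  (3Δ to stable)
t=5 Δ0: w0=1 w1=1 clk=1 w2=1
  Δ1: clk:1→0
  (1Δ to stable)

1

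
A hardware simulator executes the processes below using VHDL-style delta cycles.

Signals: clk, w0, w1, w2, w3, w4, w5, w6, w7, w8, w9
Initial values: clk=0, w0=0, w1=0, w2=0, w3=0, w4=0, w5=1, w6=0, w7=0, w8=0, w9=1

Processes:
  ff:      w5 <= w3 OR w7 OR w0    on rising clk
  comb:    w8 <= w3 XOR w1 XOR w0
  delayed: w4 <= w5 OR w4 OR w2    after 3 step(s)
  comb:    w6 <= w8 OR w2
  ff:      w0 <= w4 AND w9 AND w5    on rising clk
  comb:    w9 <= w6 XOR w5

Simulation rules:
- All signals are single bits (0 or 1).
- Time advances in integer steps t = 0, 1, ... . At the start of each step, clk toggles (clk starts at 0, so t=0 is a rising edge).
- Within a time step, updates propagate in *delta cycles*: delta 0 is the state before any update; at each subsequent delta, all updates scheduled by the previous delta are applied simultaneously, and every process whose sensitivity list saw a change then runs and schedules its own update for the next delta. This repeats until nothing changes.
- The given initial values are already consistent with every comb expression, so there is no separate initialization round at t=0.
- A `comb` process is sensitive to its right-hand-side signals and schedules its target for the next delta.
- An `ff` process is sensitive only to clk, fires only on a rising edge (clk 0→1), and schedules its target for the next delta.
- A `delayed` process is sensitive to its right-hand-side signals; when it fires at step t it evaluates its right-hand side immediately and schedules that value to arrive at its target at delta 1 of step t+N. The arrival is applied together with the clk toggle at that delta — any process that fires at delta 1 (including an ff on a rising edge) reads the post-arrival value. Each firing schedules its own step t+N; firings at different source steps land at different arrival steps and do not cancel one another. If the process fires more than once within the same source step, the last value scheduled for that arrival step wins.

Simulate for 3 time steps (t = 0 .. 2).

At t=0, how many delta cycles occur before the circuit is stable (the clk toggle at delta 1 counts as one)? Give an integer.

t0.Δ0 w8=0 w9=1 w4=0 w6=0 clk=0 w7=0 w5=1 w2=0 w1=0 w3=0 w0=0
t0.Δ1 w8=0 w9=1 w4=0 w6=0 clk=1 w7=0 w5=1 w2=0 w1=0 w3=0 w0=0
t0.Δ2 w8=0 w9=1 w4=0 w6=0 clk=1 w7=0 w5=0 w2=0 w1=0 w3=0 w0=0
t0.Δ3 w8=0 w9=0 w4=0 w6=0 clk=1 w7=0 w5=0 w2=0 w1=0 w3=0 w0=0
t1.Δ0 w8=0 w9=0 w4=0 w6=0 clk=1 w7=0 w5=0 w2=0 w1=0 w3=0 w0=0
t1.Δ1 w8=0 w9=0 w4=0 w6=0 clk=0 w7=0 w5=0 w2=0 w1=0 w3=0 w0=0
t2.Δ0 w8=0 w9=0 w4=0 w6=0 clk=0 w7=0 w5=0 w2=0 w1=0 w3=0 w0=0
t2.Δ1 w8=0 w9=0 w4=0 w6=0 clk=1 w7=0 w5=0 w2=0 w1=0 w3=0 w0=0

3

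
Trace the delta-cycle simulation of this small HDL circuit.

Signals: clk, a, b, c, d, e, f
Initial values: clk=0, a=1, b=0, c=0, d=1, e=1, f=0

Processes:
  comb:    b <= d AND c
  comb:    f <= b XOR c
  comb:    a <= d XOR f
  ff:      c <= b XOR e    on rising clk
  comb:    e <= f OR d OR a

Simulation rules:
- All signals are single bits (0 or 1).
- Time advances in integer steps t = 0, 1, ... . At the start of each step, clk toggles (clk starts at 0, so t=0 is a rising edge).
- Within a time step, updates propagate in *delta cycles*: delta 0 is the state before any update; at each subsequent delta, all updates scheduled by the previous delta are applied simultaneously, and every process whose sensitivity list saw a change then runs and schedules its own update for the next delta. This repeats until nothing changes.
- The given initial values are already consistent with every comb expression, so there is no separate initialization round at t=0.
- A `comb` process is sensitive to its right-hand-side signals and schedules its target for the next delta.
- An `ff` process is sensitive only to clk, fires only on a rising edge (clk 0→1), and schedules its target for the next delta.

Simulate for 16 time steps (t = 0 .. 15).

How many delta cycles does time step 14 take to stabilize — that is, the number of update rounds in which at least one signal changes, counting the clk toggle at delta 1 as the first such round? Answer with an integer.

5

t0.Δ0 f=0 clk=0 c=0 d=1 e=1 a=1 b=0
t0.Δ1 f=0 clk=1 c=0 d=1 e=1 a=1 b=0
t0.Δ2 f=0 clk=1 c=1 d=1 e=1 a=1 b=0
t0.Δ3 f=1 clk=1 c=1 d=1 e=1 a=1 b=1
t0.Δ4 f=0 clk=1 c=1 d=1 e=1 a=0 b=1
t0.Δ5 f=0 clk=1 c=1 d=1 e=1 a=1 b=1
t1.Δ0 f=0 clk=1 c=1 d=1 e=1 a=1 b=1
t1.Δ1 f=0 clk=0 c=1 d=1 e=1 a=1 b=1
t2.Δ0 f=0 clk=0 c=1 d=1 e=1 a=1 b=1
t2.Δ1 f=0 clk=1 c=1 d=1 e=1 a=1 b=1
t2.Δ2 f=0 clk=1 c=0 d=1 e=1 a=1 b=1
t2.Δ3 f=1 clk=1 c=0 d=1 e=1 a=1 b=0
t2.Δ4 f=0 clk=1 c=0 d=1 e=1 a=0 b=0
t2.Δ5 f=0 clk=1 c=0 d=1 e=1 a=1 b=0
t3.Δ0 f=0 clk=1 c=0 d=1 e=1 a=1 b=0
t3.Δ1 f=0 clk=0 c=0 d=1 e=1 a=1 b=0
t4.Δ0 f=0 clk=0 c=0 d=1 e=1 a=1 b=0
t4.Δ1 f=0 clk=1 c=0 d=1 e=1 a=1 b=0
t4.Δ2 f=0 clk=1 c=1 d=1 e=1 a=1 b=0
t4.Δ3 f=1 clk=1 c=1 d=1 e=1 a=1 b=1
t4.Δ4 f=0 clk=1 c=1 d=1 e=1 a=0 b=1
t4.Δ5 f=0 clk=1 c=1 d=1 e=1 a=1 b=1
t5.Δ0 f=0 clk=1 c=1 d=1 e=1 a=1 b=1
t5.Δ1 f=0 clk=0 c=1 d=1 e=1 a=1 b=1
t6.Δ0 f=0 clk=0 c=1 d=1 e=1 a=1 b=1
t6.Δ1 f=0 clk=1 c=1 d=1 e=1 a=1 b=1
t6.Δ2 f=0 clk=1 c=0 d=1 e=1 a=1 b=1
t6.Δ3 f=1 clk=1 c=0 d=1 e=1 a=1 b=0
t6.Δ4 f=0 clk=1 c=0 d=1 e=1 a=0 b=0
t6.Δ5 f=0 clk=1 c=0 d=1 e=1 a=1 b=0
t7.Δ0 f=0 clk=1 c=0 d=1 e=1 a=1 b=0
t7.Δ1 f=0 clk=0 c=0 d=1 e=1 a=1 b=0
t8.Δ0 f=0 clk=0 c=0 d=1 e=1 a=1 b=0
t8.Δ1 f=0 clk=1 c=0 d=1 e=1 a=1 b=0
t8.Δ2 f=0 clk=1 c=1 d=1 e=1 a=1 b=0
t8.Δ3 f=1 clk=1 c=1 d=1 e=1 a=1 b=1
t8.Δ4 f=0 clk=1 c=1 d=1 e=1 a=0 b=1
t8.Δ5 f=0 clk=1 c=1 d=1 e=1 a=1 b=1
t9.Δ0 f=0 clk=1 c=1 d=1 e=1 a=1 b=1
t9.Δ1 f=0 clk=0 c=1 d=1 e=1 a=1 b=1
t10.Δ0 f=0 clk=0 c=1 d=1 e=1 a=1 b=1
t10.Δ1 f=0 clk=1 c=1 d=1 e=1 a=1 b=1
t10.Δ2 f=0 clk=1 c=0 d=1 e=1 a=1 b=1
t10.Δ3 f=1 clk=1 c=0 d=1 e=1 a=1 b=0
t10.Δ4 f=0 clk=1 c=0 d=1 e=1 a=0 b=0
t10.Δ5 f=0 clk=1 c=0 d=1 e=1 a=1 b=0
t11.Δ0 f=0 clk=1 c=0 d=1 e=1 a=1 b=0
t11.Δ1 f=0 clk=0 c=0 d=1 e=1 a=1 b=0
t12.Δ0 f=0 clk=0 c=0 d=1 e=1 a=1 b=0
t12.Δ1 f=0 clk=1 c=0 d=1 e=1 a=1 b=0
t12.Δ2 f=0 clk=1 c=1 d=1 e=1 a=1 b=0
t12.Δ3 f=1 clk=1 c=1 d=1 e=1 a=1 b=1
t12.Δ4 f=0 clk=1 c=1 d=1 e=1 a=0 b=1
t12.Δ5 f=0 clk=1 c=1 d=1 e=1 a=1 b=1
t13.Δ0 f=0 clk=1 c=1 d=1 e=1 a=1 b=1
t13.Δ1 f=0 clk=0 c=1 d=1 e=1 a=1 b=1
t14.Δ0 f=0 clk=0 c=1 d=1 e=1 a=1 b=1
t14.Δ1 f=0 clk=1 c=1 d=1 e=1 a=1 b=1
t14.Δ2 f=0 clk=1 c=0 d=1 e=1 a=1 b=1
t14.Δ3 f=1 clk=1 c=0 d=1 e=1 a=1 b=0
t14.Δ4 f=0 clk=1 c=0 d=1 e=1 a=0 b=0
t14.Δ5 f=0 clk=1 c=0 d=1 e=1 a=1 b=0
t15.Δ0 f=0 clk=1 c=0 d=1 e=1 a=1 b=0
t15.Δ1 f=0 clk=0 c=0 d=1 e=1 a=1 b=0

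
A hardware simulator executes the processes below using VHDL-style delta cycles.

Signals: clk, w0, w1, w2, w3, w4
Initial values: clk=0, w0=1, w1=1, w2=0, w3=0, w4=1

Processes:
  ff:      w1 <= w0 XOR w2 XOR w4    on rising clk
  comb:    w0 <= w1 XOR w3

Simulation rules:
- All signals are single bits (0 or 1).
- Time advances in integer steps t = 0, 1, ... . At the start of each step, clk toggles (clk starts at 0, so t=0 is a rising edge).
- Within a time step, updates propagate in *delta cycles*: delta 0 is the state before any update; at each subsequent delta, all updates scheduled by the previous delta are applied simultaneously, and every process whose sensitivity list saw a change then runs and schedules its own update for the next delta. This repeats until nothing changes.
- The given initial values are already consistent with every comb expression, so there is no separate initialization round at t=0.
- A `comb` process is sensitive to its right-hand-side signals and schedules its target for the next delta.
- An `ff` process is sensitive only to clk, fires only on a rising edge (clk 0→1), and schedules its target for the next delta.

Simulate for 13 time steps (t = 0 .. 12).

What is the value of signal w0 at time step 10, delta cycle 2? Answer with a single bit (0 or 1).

0

[bits: w1,w0,w3,w4,clk,w2]
t=0: Δ0=110100 Δ1=110110 Δ2=010110 Δ3=000110 | 3Δ
t=1: Δ0=000110 Δ1=000100 | 1Δ
t=2: Δ0=000100 Δ1=000110 Δ2=100110 Δ3=110110 | 3Δ
t=3: Δ0=110110 Δ1=110100 | 1Δ
t=4: Δ0=110100 Δ1=110110 Δ2=010110 Δ3=000110 | 3Δ
t=5: Δ0=000110 Δ1=000100 | 1Δ
t=6: Δ0=000100 Δ1=000110 Δ2=100110 Δ3=110110 | 3Δ
t=7: Δ0=110110 Δ1=110100 | 1Δ
t=8: Δ0=110100 Δ1=110110 Δ2=010110 Δ3=000110 | 3Δ
t=9: Δ0=000110 Δ1=000100 | 1Δ
t=10: Δ0=000100 Δ1=000110 Δ2=100110 Δ3=110110 | 3Δ
t=11: Δ0=110110 Δ1=110100 | 1Δ
t=12: Δ0=110100 Δ1=110110 Δ2=010110 Δ3=000110 | 3Δ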